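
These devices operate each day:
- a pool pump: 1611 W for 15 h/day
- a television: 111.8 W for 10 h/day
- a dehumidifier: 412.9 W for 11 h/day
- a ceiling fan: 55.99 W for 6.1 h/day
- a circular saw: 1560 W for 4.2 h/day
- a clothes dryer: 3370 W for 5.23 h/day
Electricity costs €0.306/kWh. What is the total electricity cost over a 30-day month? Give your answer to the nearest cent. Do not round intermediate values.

€498.87

pool pump: 1611 W × 15 h × 30 d = 724,950 Wh = 725 kWh
television: 111.8 W × 10 h × 30 d = 33,540 Wh = 33.54 kWh
dehumidifier: 412.9 W × 11 h × 30 d = 136,257 Wh = 136.3 kWh
ceiling fan: 55.99 W × 6.1 h × 30 d = 10,246 Wh = 10.25 kWh
circular saw: 1560 W × 4.2 h × 30 d = 196,560 Wh = 196.6 kWh
clothes dryer: 3370 W × 5.23 h × 30 d = 528,753 Wh = 528.8 kWh
Total energy = 725 + 33.54 + 136.3 + 10.25 + 196.6 + 528.8 = 1,630 kWh
Cost = 1,630 kWh × €0.306 = €498.87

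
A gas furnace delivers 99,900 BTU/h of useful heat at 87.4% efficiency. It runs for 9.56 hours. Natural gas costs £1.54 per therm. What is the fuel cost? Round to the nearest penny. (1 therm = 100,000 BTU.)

£16.83

Heat delivered = 99,900 BTU/h × 9.56 h = 955,044 BTU
Gas input = 955,044 / 0.874 = 1,092,728 BTU
= 1,092,728 / 100,000 = 10.93 therm
Cost = 10.93 × £1.54/therm = £16.83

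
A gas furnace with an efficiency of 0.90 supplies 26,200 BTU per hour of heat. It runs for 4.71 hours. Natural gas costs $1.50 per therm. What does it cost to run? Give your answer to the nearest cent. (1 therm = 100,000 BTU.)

Heat delivered = 26,200 BTU/h × 4.71 h = 123,402 BTU
Gas input = 123,402 / 0.90 = 137,113 BTU
= 137,113 / 100,000 = 1.371 therm
Cost = 1.371 × $1.50/therm = $2.06

$2.06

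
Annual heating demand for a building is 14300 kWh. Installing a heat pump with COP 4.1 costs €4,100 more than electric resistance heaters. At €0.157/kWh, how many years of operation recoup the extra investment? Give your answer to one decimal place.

2.4 years

Resistance: 14300 kWh × €0.157 = €2,245.10/yr
Heat pump: 14300 / 4.1 = 3488 kWh in → × €0.157 = €547.59/yr
Annual savings = €1,697.51
Payback = €4,100 / €1,697.51 = 2.42 years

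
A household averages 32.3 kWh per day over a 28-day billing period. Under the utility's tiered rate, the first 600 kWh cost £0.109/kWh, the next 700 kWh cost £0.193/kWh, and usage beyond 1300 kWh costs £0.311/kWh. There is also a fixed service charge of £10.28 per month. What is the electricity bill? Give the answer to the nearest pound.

Usage = 32.3 kWh/day × 28 days = 904.4 kWh
First 600 kWh × £0.109 = £65.40
Next 304.4 kWh × £0.193 = £58.75
Remaining tier: 0 kWh (not reached)
Energy charge = £124.15; + service £10.28 = £134.43 ≈ £134

£134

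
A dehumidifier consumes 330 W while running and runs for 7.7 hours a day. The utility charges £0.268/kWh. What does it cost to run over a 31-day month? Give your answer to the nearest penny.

£21.11

Energy = 330 W × 7.7 h/day × 31 days = 78,771 Wh = 78.77 kWh
Cost = 78.77 kWh × £0.268/kWh = £21.11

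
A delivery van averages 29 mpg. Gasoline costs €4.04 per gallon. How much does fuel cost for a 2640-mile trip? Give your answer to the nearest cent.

Fuel = 2640 mi / 29 mpg = 91.03 gal
Cost = 91.03 gal × €4.04/gal = €367.78

€367.78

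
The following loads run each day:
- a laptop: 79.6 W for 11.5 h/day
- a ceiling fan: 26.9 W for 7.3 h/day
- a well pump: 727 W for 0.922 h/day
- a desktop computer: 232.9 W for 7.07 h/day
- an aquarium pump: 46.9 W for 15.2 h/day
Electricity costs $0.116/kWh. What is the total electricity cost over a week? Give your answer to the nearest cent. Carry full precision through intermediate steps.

$3.36

laptop: 79.6 W × 11.5 h × 7 d = 6,408 Wh = 6.408 kWh
ceiling fan: 26.9 W × 7.3 h × 7 d = 1,375 Wh = 1.375 kWh
well pump: 727 W × 0.922 h × 7 d = 4,692 Wh = 4.692 kWh
desktop computer: 232.9 W × 7.07 h × 7 d = 11,526 Wh = 11.53 kWh
aquarium pump: 46.9 W × 15.2 h × 7 d = 4,990 Wh = 4.99 kWh
Total energy = 6.408 + 1.375 + 4.692 + 11.53 + 4.99 = 28.99 kWh
Cost = 28.99 kWh × $0.116 = $3.36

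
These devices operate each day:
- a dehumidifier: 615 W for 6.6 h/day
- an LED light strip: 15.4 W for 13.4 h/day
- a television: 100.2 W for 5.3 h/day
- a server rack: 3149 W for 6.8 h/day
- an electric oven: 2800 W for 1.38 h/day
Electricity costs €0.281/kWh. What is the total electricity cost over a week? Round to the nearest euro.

dehumidifier: 615 W × 6.6 h × 7 d = 28,413 Wh = 28.41 kWh
LED light strip: 15.4 W × 13.4 h × 7 d = 1,445 Wh = 1.445 kWh
television: 100.2 W × 5.3 h × 7 d = 3,717 Wh = 3.717 kWh
server rack: 3149 W × 6.8 h × 7 d = 149,892 Wh = 149.9 kWh
electric oven: 2800 W × 1.38 h × 7 d = 27,048 Wh = 27.05 kWh
Total energy = 28.41 + 1.445 + 3.717 + 149.9 + 27.05 = 210.5 kWh
Cost = 210.5 kWh × €0.281 = €59.15 ≈ €59

€59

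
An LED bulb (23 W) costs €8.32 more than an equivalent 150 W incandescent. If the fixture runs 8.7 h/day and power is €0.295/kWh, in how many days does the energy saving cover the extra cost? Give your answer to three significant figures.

25.5 days

Power saved = 150 − 23 = 127 W
Daily energy saved = 127 W × 8.7 h = 1105 Wh = 1.1049 kWh
Daily savings = 1.1049 × €0.295 = €0.3259
Payback = €8.32 / €0.3259 per day = 25.53 days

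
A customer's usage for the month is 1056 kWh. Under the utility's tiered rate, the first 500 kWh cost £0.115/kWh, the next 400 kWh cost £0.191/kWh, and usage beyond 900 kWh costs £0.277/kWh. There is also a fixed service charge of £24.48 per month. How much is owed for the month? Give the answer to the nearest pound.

£202

First 500 kWh × £0.115 = £57.50
Next 400 kWh × £0.191 = £76.40
Remaining 156 kWh × £0.277 = £43.21
Energy charge = £177.11; + service £24.48 = £201.59 ≈ £202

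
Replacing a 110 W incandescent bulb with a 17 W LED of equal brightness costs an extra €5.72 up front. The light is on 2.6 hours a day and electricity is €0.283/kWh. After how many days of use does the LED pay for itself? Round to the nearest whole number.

Power saved = 110 − 17 = 93 W
Daily energy saved = 93 W × 2.6 h = 241.8 Wh = 0.2418 kWh
Daily savings = 0.2418 × €0.283 = €0.0684
Payback = €5.72 / €0.0684 per day = 83.59 days

84 days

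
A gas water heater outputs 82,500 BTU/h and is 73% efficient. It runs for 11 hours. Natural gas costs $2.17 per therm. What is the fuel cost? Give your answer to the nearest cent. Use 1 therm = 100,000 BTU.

$26.98

Heat delivered = 82,500 BTU/h × 11 h = 907,500 BTU
Gas input = 907,500 / 0.73 = 1,243,151 BTU
= 1,243,151 / 100,000 = 12.43 therm
Cost = 12.43 × $2.17/therm = $26.98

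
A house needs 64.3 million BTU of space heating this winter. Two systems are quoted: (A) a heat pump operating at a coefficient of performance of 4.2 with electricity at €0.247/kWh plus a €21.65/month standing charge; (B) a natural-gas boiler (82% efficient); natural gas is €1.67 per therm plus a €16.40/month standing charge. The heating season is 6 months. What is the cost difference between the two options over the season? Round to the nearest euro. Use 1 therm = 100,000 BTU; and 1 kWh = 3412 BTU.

€170

Heat load = 64.3 × 10⁶ BTU = 64,300,000 BTU
Gas: input = 64,300,000 / 0.82 = 78,414,634 BTU = 784.1 therm → 784.1 × €1.67 = €1,309.52; + 6 × €16.40 standing = €1,407.92
Heat pump: 64,300,000 BTU / 3412 = 18,850 kWh heat; / 4.2 = 4,487 kWh in → × €0.247 = €1,108.28; + 6 × €21.65 standing = €1,238.18
Difference = |€1,407.92 − €1,238.18| = €169.74 ≈ €170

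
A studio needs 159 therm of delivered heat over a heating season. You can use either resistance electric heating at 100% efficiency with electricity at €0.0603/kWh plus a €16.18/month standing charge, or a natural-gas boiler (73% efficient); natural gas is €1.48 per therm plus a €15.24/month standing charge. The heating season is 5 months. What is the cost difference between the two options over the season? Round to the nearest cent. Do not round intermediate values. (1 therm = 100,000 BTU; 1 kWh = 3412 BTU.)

Heat load = 159 therm × 100,000 = 15,900,000 BTU
Gas: input = 15,900,000 / 0.73 = 21,780,822 BTU = 217.8 therm → 217.8 × €1.48 = €322.36; + 5 × €15.24 standing = €398.56
Electric: 15,900,000 BTU / 3412 = 4,660 kWh → × €0.0603 = €281.00; + 5 × €16.18 standing = €361.90
Difference = |€398.56 − €361.90| = €36.66

€36.66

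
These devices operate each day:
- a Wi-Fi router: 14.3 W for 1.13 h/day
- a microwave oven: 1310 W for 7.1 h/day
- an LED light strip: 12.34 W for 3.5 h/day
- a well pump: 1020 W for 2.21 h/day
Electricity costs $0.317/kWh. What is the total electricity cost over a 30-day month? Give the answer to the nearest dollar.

$110

Wi-Fi router: 14.3 W × 1.13 h × 30 d = 485 Wh = 0.4848 kWh
microwave oven: 1310 W × 7.1 h × 30 d = 279,030 Wh = 279 kWh
LED light strip: 12.34 W × 3.5 h × 30 d = 1,296 Wh = 1.296 kWh
well pump: 1020 W × 2.21 h × 30 d = 67,626 Wh = 67.63 kWh
Total energy = 0.4848 + 279 + 1.296 + 67.63 = 348.4 kWh
Cost = 348.4 kWh × $0.317 = $110.45 ≈ $110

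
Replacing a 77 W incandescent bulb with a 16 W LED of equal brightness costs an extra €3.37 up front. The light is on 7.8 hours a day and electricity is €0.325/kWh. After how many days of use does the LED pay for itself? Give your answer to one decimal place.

Power saved = 77 − 16 = 61 W
Daily energy saved = 61 W × 7.8 h = 475.8 Wh = 0.4758 kWh
Daily savings = 0.4758 × €0.325 = €0.1546
Payback = €3.37 / €0.1546 per day = 21.79 days

21.8 days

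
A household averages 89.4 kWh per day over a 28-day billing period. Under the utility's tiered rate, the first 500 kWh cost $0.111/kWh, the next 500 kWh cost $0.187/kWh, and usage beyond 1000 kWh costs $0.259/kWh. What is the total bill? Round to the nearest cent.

$538.33

Usage = 89.4 kWh/day × 28 days = 2503.2 kWh
First 500 kWh × $0.111 = $55.50
Next 500 kWh × $0.187 = $93.50
Remaining 1503.2 kWh × $0.259 = $389.33
Total = $538.33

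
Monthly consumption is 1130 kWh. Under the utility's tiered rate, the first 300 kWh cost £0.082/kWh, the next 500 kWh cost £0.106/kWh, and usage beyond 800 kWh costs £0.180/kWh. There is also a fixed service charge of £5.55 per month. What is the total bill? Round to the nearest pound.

First 300 kWh × £0.082 = £24.60
Next 500 kWh × £0.106 = £53.00
Remaining 330 kWh × £0.180 = £59.40
Energy charge = £137.00; + service £5.55 = £142.55 ≈ £143

£143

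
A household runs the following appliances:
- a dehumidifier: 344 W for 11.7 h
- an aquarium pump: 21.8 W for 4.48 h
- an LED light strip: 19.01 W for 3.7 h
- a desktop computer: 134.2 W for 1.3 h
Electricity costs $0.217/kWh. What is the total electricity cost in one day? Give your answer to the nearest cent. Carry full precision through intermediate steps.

dehumidifier: 344 W × 11.7 h = 4,025 Wh = 4.025 kWh
aquarium pump: 21.8 W × 4.48 h = 98 Wh = 0.09766 kWh
LED light strip: 19.01 W × 3.7 h = 70 Wh = 0.07034 kWh
desktop computer: 134.2 W × 1.3 h = 174 Wh = 0.1745 kWh
Total energy = 4.025 + 0.09766 + 0.07034 + 0.1745 = 4.367 kWh
Cost = 4.367 kWh × $0.217 = $0.95

$0.95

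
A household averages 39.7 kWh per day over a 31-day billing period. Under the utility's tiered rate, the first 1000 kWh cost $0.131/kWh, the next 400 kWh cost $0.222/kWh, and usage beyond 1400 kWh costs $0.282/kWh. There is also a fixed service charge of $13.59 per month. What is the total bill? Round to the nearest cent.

Usage = 39.7 kWh/day × 31 days = 1230.7 kWh
First 1000 kWh × $0.131 = $131.00
Next 230.7 kWh × $0.222 = $51.22
Remaining tier: 0 kWh (not reached)
Energy charge = $182.22; + service $13.59 = $195.81

$195.81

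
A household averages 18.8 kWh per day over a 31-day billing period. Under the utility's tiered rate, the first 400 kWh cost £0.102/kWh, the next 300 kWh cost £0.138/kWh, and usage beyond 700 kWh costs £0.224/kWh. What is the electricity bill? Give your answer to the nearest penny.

Usage = 18.8 kWh/day × 31 days = 582.8 kWh
First 400 kWh × £0.102 = £40.80
Next 182.8 kWh × £0.138 = £25.23
Remaining tier: 0 kWh (not reached)
Total = £66.03

£66.03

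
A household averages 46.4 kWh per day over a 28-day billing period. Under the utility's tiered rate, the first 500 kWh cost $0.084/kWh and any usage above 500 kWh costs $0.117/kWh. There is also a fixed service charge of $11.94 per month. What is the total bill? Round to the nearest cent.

$147.45

Usage = 46.4 kWh/day × 28 days = 1299.2 kWh
First 500 kWh × $0.084 = $42.00
Remaining 799.2 kWh × $0.117 = $93.51
Energy charge = $135.51; + service $11.94 = $147.45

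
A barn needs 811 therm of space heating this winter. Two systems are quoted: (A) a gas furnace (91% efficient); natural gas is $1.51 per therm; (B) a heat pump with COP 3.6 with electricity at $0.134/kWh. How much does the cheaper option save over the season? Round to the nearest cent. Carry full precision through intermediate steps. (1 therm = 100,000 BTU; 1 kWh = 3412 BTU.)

Heat load = 811 therm × 100,000 = 81,100,000 BTU
Gas: input = 81,100,000 / 0.91 = 89,120,879 BTU = 891.2 therm → 891.2 × $1.51 = $1,345.73
Heat pump: 81,100,000 BTU / 3412 = 23,770 kWh heat; / 3.6 = 6,603 kWh in → × $0.134 = $884.74
Difference = |$1,345.73 − $884.74| = $460.99

$460.99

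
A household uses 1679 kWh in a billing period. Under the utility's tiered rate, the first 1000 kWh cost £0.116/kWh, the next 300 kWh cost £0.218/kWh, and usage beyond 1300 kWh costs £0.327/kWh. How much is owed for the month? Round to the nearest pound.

£305

First 1000 kWh × £0.116 = £116.00
Next 300 kWh × £0.218 = £65.40
Remaining 379 kWh × £0.327 = £123.93
Total = £305.33 ≈ £305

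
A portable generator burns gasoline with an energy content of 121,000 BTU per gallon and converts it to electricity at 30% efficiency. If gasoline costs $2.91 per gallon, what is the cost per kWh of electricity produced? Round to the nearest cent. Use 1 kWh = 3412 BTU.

Electrical output per gallon = 121,000 BTU × 0.30 / 3412 BTU/kWh = 10.64 kWh
Cost per kWh = $2.91 / 10.64 kWh = $0.274

$0.27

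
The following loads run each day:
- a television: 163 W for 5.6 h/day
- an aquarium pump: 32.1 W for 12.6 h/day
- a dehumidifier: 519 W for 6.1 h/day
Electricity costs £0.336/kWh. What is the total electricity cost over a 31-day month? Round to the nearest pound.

television: 163 W × 5.6 h × 31 d = 28,297 Wh = 28.3 kWh
aquarium pump: 32.1 W × 12.6 h × 31 d = 12,538 Wh = 12.54 kWh
dehumidifier: 519 W × 6.1 h × 31 d = 98,143 Wh = 98.14 kWh
Total energy = 28.3 + 12.54 + 98.14 = 139 kWh
Cost = 139 kWh × £0.336 = £46.70 ≈ £47

£47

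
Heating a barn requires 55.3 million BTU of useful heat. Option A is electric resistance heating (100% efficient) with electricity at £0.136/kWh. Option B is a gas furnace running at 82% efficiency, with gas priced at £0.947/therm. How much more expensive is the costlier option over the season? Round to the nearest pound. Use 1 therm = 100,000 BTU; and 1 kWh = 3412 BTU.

Heat load = 55.3 × 10⁶ BTU = 55,300,000 BTU
Gas: input = 55,300,000 / 0.82 = 67,439,024 BTU = 674.4 therm → 674.4 × £0.947 = £638.65
Electric: 55,300,000 BTU / 3412 = 16,210 kWh → × £0.136 = £2,204.22
Difference = |£638.65 − £2,204.22| = £1,565.57 ≈ £1566

£1566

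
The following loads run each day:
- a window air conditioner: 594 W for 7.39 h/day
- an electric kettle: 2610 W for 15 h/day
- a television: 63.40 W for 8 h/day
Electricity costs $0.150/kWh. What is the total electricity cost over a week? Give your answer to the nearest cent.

window air conditioner: 594 W × 7.39 h × 7 d = 30,728 Wh = 30.73 kWh
electric kettle: 2610 W × 15 h × 7 d = 274,050 Wh = 274.1 kWh
television: 63.40 W × 8 h × 7 d = 3,550 Wh = 3.55 kWh
Total energy = 30.73 + 274.1 + 3.55 = 308.3 kWh
Cost = 308.3 kWh × $0.150 = $46.25

$46.25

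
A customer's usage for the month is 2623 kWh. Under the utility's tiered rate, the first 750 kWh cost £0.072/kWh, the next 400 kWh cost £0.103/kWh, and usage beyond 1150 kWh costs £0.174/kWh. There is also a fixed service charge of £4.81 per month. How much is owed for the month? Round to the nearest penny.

First 750 kWh × £0.072 = £54.00
Next 400 kWh × £0.103 = £41.20
Remaining 1473 kWh × £0.174 = £256.30
Energy charge = £351.50; + service £4.81 = £356.31

£356.31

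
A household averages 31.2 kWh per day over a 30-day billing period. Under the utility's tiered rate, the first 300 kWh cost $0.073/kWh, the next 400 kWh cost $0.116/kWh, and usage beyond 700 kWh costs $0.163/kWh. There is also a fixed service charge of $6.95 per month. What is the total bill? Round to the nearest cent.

$113.72

Usage = 31.2 kWh/day × 30 days = 936 kWh
First 300 kWh × $0.073 = $21.90
Next 400 kWh × $0.116 = $46.40
Remaining 236 kWh × $0.163 = $38.47
Energy charge = $106.77; + service $6.95 = $113.72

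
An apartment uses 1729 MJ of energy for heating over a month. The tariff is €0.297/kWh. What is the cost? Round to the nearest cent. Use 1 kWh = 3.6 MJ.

€142.64

1729 MJ × (0.27778 kWh/MJ) = 480.3 kWh
Cost = 480.3 kWh × €0.297/kWh = €142.64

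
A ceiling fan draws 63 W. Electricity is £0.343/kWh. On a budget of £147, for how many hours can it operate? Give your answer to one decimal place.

Energy budget = £147 / £0.343 per kWh = 428.6 kWh = 428,571 Wh
Runtime = 428,571 Wh / 63 W = 6,803 h

6802.7 h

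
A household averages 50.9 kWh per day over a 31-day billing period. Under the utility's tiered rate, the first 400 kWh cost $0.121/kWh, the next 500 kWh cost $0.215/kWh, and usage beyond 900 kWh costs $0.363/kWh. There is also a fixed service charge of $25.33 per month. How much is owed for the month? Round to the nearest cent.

Usage = 50.9 kWh/day × 31 days = 1577.9 kWh
First 400 kWh × $0.121 = $48.40
Next 500 kWh × $0.215 = $107.50
Remaining 677.9 kWh × $0.363 = $246.08
Energy charge = $401.98; + service $25.33 = $427.31

$427.31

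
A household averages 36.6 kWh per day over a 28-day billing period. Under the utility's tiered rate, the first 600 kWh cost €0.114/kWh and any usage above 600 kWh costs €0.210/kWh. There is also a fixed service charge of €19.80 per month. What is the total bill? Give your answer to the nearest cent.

Usage = 36.6 kWh/day × 28 days = 1024.8 kWh
First 600 kWh × €0.114 = €68.40
Remaining 424.8 kWh × €0.210 = €89.21
Energy charge = €157.61; + service €19.80 = €177.41

€177.41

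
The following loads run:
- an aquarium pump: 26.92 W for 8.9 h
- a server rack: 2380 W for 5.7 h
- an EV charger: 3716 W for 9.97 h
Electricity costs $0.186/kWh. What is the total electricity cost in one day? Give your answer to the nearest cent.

$9.46

aquarium pump: 26.92 W × 8.9 h = 240 Wh = 0.2396 kWh
server rack: 2380 W × 5.7 h = 13,566 Wh = 13.57 kWh
EV charger: 3716 W × 9.97 h = 37,049 Wh = 37.05 kWh
Total energy = 0.2396 + 13.57 + 37.05 = 50.85 kWh
Cost = 50.85 kWh × $0.186 = $9.46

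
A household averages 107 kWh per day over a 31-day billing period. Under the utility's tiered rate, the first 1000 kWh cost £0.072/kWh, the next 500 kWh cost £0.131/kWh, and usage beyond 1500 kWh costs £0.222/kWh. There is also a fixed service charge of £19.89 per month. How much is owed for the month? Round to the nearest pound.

£561

Usage = 107 kWh/day × 31 days = 3317 kWh
First 1000 kWh × £0.072 = £72.00
Next 500 kWh × £0.131 = £65.50
Remaining 1817 kWh × £0.222 = £403.37
Energy charge = £540.87; + service £19.89 = £560.76 ≈ £561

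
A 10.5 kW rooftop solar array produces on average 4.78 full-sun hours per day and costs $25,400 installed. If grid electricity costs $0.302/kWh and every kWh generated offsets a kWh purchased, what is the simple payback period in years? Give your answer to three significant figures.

4.59 years

Daily generation = 10.5 kW × 4.78 h = 50.19 kWh
Annual generation = 50.19 × 365 = 18319 kWh
Annual savings = 18319 × $0.302 = $5,532.44
Payback = $25,400 / $5,532.44 = 4.59 years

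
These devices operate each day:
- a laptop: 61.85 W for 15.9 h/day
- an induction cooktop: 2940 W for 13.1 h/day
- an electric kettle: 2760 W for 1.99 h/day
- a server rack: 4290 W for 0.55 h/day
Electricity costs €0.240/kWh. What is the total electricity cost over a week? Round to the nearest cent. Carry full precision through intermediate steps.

laptop: 61.85 W × 15.9 h × 7 d = 6,884 Wh = 6.884 kWh
induction cooktop: 2940 W × 13.1 h × 7 d = 269,598 Wh = 269.6 kWh
electric kettle: 2760 W × 1.99 h × 7 d = 38,447 Wh = 38.45 kWh
server rack: 4290 W × 0.55 h × 7 d = 16,516 Wh = 16.52 kWh
Total energy = 6.884 + 269.6 + 38.45 + 16.52 = 331.4 kWh
Cost = 331.4 kWh × €0.240 = €79.55

€79.55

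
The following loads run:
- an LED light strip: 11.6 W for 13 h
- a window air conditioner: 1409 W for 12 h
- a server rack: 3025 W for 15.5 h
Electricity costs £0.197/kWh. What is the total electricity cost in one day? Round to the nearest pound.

£13

LED light strip: 11.6 W × 13 h = 151 Wh = 0.1508 kWh
window air conditioner: 1409 W × 12 h = 16,908 Wh = 16.91 kWh
server rack: 3025 W × 15.5 h = 46,888 Wh = 46.89 kWh
Total energy = 0.1508 + 16.91 + 46.89 = 63.95 kWh
Cost = 63.95 kWh × £0.197 = £12.60 ≈ £13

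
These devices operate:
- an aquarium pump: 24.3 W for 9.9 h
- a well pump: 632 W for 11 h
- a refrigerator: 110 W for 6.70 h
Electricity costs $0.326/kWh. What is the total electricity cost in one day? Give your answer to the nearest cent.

$2.59

aquarium pump: 24.3 W × 9.9 h = 241 Wh = 0.2406 kWh
well pump: 632 W × 11 h = 6,952 Wh = 6.952 kWh
refrigerator: 110 W × 6.70 h = 737 Wh = 0.737 kWh
Total energy = 0.2406 + 6.952 + 0.737 = 7.93 kWh
Cost = 7.93 kWh × $0.326 = $2.59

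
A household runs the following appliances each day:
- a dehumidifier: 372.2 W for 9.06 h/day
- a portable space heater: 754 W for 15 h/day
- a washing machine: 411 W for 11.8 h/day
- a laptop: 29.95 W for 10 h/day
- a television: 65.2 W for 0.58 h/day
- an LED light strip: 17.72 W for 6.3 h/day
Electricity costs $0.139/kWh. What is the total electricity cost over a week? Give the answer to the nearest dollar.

$19

dehumidifier: 372.2 W × 9.06 h × 7 d = 23,605 Wh = 23.6 kWh
portable space heater: 754 W × 15 h × 7 d = 79,170 Wh = 79.17 kWh
washing machine: 411 W × 11.8 h × 7 d = 33,949 Wh = 33.95 kWh
laptop: 29.95 W × 10 h × 7 d = 2,096 Wh = 2.096 kWh
television: 65.2 W × 0.58 h × 7 d = 265 Wh = 0.2647 kWh
LED light strip: 17.72 W × 6.3 h × 7 d = 781 Wh = 0.7815 kWh
Total energy = 23.6 + 79.17 + 33.95 + 2.096 + 0.2647 + 0.7815 = 139.9 kWh
Cost = 139.9 kWh × $0.139 = $19.44 ≈ $19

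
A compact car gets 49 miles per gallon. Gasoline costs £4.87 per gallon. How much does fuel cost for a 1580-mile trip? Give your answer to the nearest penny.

Fuel = 1580 mi / 49 mpg = 32.24 gal
Cost = 32.24 gal × £4.87/gal = £157.03

£157.03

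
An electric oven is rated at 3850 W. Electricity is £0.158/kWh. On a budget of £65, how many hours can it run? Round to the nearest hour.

107 h

Energy budget = £65 / £0.158 per kWh = 411.4 kWh = 411,392 Wh
Runtime = 411,392 Wh / 3850 W = 106.9 h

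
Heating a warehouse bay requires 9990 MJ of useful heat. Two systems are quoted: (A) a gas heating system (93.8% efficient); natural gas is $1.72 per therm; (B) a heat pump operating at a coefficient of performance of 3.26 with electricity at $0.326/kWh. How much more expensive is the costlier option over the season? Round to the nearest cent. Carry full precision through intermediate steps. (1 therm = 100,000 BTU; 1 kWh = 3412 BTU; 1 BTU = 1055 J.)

Heat load = 9990 MJ = 9,990,000,000 J / 1055 = 9,469,194 BTU
Gas: input = 9,469,194 / 0.938 = 10,095,090 BTU = 101 therm → 101 × $1.72 = $173.64
Heat pump: 9,469,194 BTU / 3412 = 2,775 kWh heat; / 3.26 = 851.3 kWh in → × $0.326 = $277.53
Difference = |$173.64 − $277.53| = $103.89

$103.89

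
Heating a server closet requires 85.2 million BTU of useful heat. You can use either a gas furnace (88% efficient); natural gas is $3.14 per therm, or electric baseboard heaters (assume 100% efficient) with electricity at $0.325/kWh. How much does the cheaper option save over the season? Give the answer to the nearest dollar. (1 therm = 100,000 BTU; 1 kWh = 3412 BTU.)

$5075

Heat load = 85.2 × 10⁶ BTU = 85,200,000 BTU
Gas: input = 85,200,000 / 0.88 = 96,818,182 BTU = 968.2 therm → 968.2 × $3.14 = $3,040.09
Electric: 85,200,000 BTU / 3412 = 24,970 kWh → × $0.325 = $8,115.47
Difference = |$3,040.09 − $8,115.47| = $5,075.38 ≈ $5075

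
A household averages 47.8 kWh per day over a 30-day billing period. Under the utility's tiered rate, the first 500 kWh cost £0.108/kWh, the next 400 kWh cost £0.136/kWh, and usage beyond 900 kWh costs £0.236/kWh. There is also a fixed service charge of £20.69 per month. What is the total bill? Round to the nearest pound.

£255

Usage = 47.8 kWh/day × 30 days = 1434 kWh
First 500 kWh × £0.108 = £54.00
Next 400 kWh × £0.136 = £54.40
Remaining 534 kWh × £0.236 = £126.02
Energy charge = £234.42; + service £20.69 = £255.11 ≈ £255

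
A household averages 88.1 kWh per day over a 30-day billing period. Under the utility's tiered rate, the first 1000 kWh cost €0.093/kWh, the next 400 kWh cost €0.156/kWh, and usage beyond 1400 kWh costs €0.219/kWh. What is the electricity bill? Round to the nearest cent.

€427.62

Usage = 88.1 kWh/day × 30 days = 2643 kWh
First 1000 kWh × €0.093 = €93.00
Next 400 kWh × €0.156 = €62.40
Remaining 1243 kWh × €0.219 = €272.22
Total = €427.62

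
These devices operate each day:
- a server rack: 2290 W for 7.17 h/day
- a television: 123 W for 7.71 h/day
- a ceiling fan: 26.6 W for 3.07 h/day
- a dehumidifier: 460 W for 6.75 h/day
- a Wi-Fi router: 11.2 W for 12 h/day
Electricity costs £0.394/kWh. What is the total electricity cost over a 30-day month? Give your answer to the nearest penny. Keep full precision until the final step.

£244.54

server rack: 2290 W × 7.17 h × 30 d = 492,579 Wh = 492.6 kWh
television: 123 W × 7.71 h × 30 d = 28,450 Wh = 28.45 kWh
ceiling fan: 26.6 W × 3.07 h × 30 d = 2,450 Wh = 2.45 kWh
dehumidifier: 460 W × 6.75 h × 30 d = 93,150 Wh = 93.15 kWh
Wi-Fi router: 11.2 W × 12 h × 30 d = 4,032 Wh = 4.032 kWh
Total energy = 492.6 + 28.45 + 2.45 + 93.15 + 4.032 = 620.7 kWh
Cost = 620.7 kWh × £0.394 = £244.54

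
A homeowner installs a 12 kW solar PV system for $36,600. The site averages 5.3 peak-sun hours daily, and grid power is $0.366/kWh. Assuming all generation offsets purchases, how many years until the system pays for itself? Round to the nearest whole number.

4 years

Daily generation = 12 kW × 5.3 h = 63.6 kWh
Annual generation = 63.6 × 365 = 23214 kWh
Annual savings = 23214 × $0.366 = $8,496.32
Payback = $36,600 / $8,496.32 = 4.31 years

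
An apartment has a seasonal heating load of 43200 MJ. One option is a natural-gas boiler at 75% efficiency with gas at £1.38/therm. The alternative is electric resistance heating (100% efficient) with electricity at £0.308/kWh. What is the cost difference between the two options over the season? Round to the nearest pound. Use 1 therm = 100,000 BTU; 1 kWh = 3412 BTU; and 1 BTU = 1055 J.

Heat load = 43200 MJ = 43,200,000,000 J / 1055 = 40,947,867 BTU
Gas: input = 40,947,867 / 0.75 = 54,597,156 BTU = 546 therm → 546 × £1.38 = £753.44
Electric: 40,947,867 BTU / 3412 = 12,000 kWh → × £0.308 = £3,696.35
Difference = |£753.44 − £3,696.35| = £2,942.91 ≈ £2943

£2943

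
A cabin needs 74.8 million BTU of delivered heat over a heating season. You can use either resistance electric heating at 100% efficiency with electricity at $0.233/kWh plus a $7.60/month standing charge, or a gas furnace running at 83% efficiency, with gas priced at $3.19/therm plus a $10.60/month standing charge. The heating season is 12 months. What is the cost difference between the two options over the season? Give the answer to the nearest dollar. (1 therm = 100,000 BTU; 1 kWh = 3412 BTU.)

$2197

Heat load = 74.8 × 10⁶ BTU = 74,800,000 BTU
Gas: input = 74,800,000 / 0.830 = 90,120,482 BTU = 901.2 therm → 901.2 × $3.19 = $2,874.84; + 12 × $10.60 standing = $3,002.04
Electric: 74,800,000 BTU / 3412 = 21,920 kWh → × $0.233 = $5,107.97; + 12 × $7.60 standing = $5,199.17
Difference = |$3,002.04 − $5,199.17| = $2,197.13 ≈ $2197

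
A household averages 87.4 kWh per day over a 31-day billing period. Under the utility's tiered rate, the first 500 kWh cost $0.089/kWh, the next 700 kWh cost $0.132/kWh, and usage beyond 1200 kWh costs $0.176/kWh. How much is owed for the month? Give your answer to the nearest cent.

Usage = 87.4 kWh/day × 31 days = 2709.4 kWh
First 500 kWh × $0.089 = $44.50
Next 700 kWh × $0.132 = $92.40
Remaining 1509.4 kWh × $0.176 = $265.65
Total = $402.55

$402.55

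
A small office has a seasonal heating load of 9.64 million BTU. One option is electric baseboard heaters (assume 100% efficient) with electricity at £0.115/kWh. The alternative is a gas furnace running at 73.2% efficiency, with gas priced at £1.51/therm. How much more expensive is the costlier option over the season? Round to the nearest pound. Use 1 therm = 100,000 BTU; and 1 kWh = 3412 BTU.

£126

Heat load = 9.64 × 10⁶ BTU = 9,640,000 BTU
Gas: input = 9,640,000 / 0.732 = 13,169,399 BTU = 131.7 therm → 131.7 × £1.51 = £198.86
Electric: 9,640,000 BTU / 3412 = 2,825 kWh → × £0.115 = £324.91
Difference = |£198.86 − £324.91| = £126.05 ≈ £126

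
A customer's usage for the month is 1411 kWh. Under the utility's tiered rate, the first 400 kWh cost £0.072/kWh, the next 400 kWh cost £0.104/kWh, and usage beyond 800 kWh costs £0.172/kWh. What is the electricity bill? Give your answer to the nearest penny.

£175.49

First 400 kWh × £0.072 = £28.80
Next 400 kWh × £0.104 = £41.60
Remaining 611 kWh × £0.172 = £105.09
Total = £175.49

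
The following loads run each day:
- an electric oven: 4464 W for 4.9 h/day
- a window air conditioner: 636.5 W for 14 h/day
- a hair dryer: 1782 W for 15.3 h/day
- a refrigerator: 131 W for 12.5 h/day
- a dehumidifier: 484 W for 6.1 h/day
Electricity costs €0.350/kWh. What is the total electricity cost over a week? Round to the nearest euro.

€153

electric oven: 4464 W × 4.9 h × 7 d = 153,115 Wh = 153.1 kWh
window air conditioner: 636.5 W × 14 h × 7 d = 62,377 Wh = 62.38 kWh
hair dryer: 1782 W × 15.3 h × 7 d = 190,852 Wh = 190.9 kWh
refrigerator: 131 W × 12.5 h × 7 d = 11,462 Wh = 11.46 kWh
dehumidifier: 484 W × 6.1 h × 7 d = 20,667 Wh = 20.67 kWh
Total energy = 153.1 + 62.38 + 190.9 + 11.46 + 20.67 = 438.5 kWh
Cost = 438.5 kWh × €0.350 = €153.47 ≈ €153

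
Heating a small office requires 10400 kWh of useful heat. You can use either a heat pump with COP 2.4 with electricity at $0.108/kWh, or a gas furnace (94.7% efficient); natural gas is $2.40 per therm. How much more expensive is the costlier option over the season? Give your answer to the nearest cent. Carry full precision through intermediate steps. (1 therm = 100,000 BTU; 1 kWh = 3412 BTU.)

Heat load = 10400 kWh × 3412 = 35,484,800 BTU
Gas: input = 35,484,800 / 0.947 = 37,470,750 BTU = 374.7 therm → 374.7 × $2.40 = $899.30
Heat pump: 35,484,800 BTU / 3412 = 10,400 kWh heat; / 2.4 = 4,333 kWh in → × $0.108 = $468.00
Difference = |$899.30 − $468.00| = $431.30

$431.30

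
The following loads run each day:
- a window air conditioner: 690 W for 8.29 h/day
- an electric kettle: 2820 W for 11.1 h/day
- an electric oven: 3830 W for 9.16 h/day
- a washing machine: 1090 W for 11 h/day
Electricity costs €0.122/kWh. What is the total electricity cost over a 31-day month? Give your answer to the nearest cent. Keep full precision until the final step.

window air conditioner: 690 W × 8.29 h × 31 d = 177,323 Wh = 177.3 kWh
electric kettle: 2820 W × 11.1 h × 31 d = 970,362 Wh = 970.4 kWh
electric oven: 3830 W × 9.16 h × 31 d = 1,087,567 Wh = 1,088 kWh
washing machine: 1090 W × 11 h × 31 d = 371,690 Wh = 371.7 kWh
Total energy = 177.3 + 970.4 + 1,088 + 371.7 = 2,607 kWh
Cost = 2,607 kWh × €0.122 = €318.05

€318.05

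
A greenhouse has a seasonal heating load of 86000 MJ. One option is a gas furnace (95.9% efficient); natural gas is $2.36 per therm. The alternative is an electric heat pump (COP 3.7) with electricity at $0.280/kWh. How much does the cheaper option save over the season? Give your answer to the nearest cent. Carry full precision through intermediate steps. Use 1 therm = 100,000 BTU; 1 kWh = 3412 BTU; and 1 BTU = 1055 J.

$198.06

Heat load = 86000 MJ = 86,000,000,000 J / 1055 = 81,516,588 BTU
Gas: input = 81,516,588 / 0.959 = 85,001,656 BTU = 850 therm → 850 × $2.36 = $2,006.04
Heat pump: 81,516,588 BTU / 3412 = 23,890 kWh heat; / 3.7 = 6,457 kWh in → × $0.280 = $1,807.98
Difference = |$2,006.04 − $1,807.98| = $198.06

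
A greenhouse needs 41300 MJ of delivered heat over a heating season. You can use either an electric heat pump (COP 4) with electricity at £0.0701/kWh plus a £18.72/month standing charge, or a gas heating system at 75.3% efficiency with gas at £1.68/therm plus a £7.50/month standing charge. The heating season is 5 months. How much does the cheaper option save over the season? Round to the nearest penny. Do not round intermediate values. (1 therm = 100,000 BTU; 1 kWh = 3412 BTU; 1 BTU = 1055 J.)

Heat load = 41300 MJ = 41,300,000,000 J / 1055 = 39,146,919 BTU
Gas: input = 39,146,919 / 0.753 = 51,987,941 BTU = 519.9 therm → 519.9 × £1.68 = £873.40; + 5 × £7.50 standing = £910.90
Heat pump: 39,146,919 BTU / 3412 = 11,470 kWh heat; / 4 = 2,868 kWh in → × £0.0701 = £201.07; + 5 × £18.72 standing = £294.67
Difference = |£910.90 − £294.67| = £616.23

£616.23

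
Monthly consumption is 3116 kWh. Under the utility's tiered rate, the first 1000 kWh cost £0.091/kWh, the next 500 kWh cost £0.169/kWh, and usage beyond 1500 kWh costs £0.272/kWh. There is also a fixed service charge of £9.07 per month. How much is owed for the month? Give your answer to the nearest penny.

£624.12

First 1000 kWh × £0.091 = £91.00
Next 500 kWh × £0.169 = £84.50
Remaining 1616 kWh × £0.272 = £439.55
Energy charge = £615.05; + service £9.07 = £624.12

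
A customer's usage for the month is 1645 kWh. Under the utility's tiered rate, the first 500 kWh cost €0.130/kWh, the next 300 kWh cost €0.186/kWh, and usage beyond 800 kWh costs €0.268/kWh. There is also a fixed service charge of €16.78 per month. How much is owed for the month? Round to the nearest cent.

First 500 kWh × €0.130 = €65.00
Next 300 kWh × €0.186 = €55.80
Remaining 845 kWh × €0.268 = €226.46
Energy charge = €347.26; + service €16.78 = €364.04

€364.04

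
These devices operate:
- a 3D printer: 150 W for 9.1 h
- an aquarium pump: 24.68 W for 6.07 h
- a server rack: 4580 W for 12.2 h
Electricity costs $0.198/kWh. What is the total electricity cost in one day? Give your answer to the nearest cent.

$11.36

3D printer: 150 W × 9.1 h = 1,365 Wh = 1.365 kWh
aquarium pump: 24.68 W × 6.07 h = 150 Wh = 0.1498 kWh
server rack: 4580 W × 12.2 h = 55,876 Wh = 55.88 kWh
Total energy = 1.365 + 0.1498 + 55.88 = 57.39 kWh
Cost = 57.39 kWh × $0.198 = $11.36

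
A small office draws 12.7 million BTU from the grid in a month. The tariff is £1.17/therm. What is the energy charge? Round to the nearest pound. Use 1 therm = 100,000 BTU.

12.7 million BTU × (10 therm/million BTU) = 127 therm
Cost = 127 therm × £1.17/therm = £148.59 ≈ £149

£149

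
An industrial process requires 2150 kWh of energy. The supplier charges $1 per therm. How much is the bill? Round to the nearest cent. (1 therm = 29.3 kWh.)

$73.38

2150 kWh × (0.03413 therm/kWh) = 73.38 therm
Cost = 73.38 therm × $1/therm = $73.38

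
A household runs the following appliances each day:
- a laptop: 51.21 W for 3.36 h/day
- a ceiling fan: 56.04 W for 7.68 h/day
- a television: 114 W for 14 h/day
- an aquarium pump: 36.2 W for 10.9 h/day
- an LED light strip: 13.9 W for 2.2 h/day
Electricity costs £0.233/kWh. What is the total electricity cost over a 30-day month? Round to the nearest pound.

£18

laptop: 51.21 W × 3.36 h × 30 d = 5,162 Wh = 5.162 kWh
ceiling fan: 56.04 W × 7.68 h × 30 d = 12,912 Wh = 12.91 kWh
television: 114 W × 14 h × 30 d = 47,880 Wh = 47.88 kWh
aquarium pump: 36.2 W × 10.9 h × 30 d = 11,837 Wh = 11.84 kWh
LED light strip: 13.9 W × 2.2 h × 30 d = 917 Wh = 0.9174 kWh
Total energy = 5.162 + 12.91 + 47.88 + 11.84 + 0.9174 = 78.71 kWh
Cost = 78.71 kWh × £0.233 = £18.34 ≈ £18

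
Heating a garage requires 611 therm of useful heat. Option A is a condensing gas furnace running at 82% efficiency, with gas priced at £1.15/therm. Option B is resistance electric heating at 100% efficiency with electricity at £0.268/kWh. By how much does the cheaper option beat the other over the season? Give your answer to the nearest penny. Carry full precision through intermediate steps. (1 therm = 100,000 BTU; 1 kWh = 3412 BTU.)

Heat load = 611 therm × 100,000 = 61,100,000 BTU
Gas: input = 61,100,000 / 0.82 = 74,512,195 BTU = 745.1 therm → 745.1 × £1.15 = £856.89
Electric: 61,100,000 BTU / 3412 = 17,910 kWh → × £0.268 = £4,799.18
Difference = |£856.89 − £4,799.18| = £3,942.29

£3942.29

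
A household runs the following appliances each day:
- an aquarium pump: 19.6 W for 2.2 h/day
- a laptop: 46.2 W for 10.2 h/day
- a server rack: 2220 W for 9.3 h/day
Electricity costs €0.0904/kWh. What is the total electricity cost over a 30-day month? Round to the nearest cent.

€57.39

aquarium pump: 19.6 W × 2.2 h × 30 d = 1,294 Wh = 1.294 kWh
laptop: 46.2 W × 10.2 h × 30 d = 14,137 Wh = 14.14 kWh
server rack: 2220 W × 9.3 h × 30 d = 619,380 Wh = 619.4 kWh
Total energy = 1.294 + 14.14 + 619.4 = 634.8 kWh
Cost = 634.8 kWh × €0.0904 = €57.39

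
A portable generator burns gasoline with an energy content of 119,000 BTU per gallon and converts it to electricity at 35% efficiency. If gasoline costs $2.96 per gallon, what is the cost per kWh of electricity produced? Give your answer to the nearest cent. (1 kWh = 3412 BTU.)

$0.24

Electrical output per gallon = 119,000 BTU × 0.35 / 3412 BTU/kWh = 12.21 kWh
Cost per kWh = $2.96 / 12.21 kWh = $0.242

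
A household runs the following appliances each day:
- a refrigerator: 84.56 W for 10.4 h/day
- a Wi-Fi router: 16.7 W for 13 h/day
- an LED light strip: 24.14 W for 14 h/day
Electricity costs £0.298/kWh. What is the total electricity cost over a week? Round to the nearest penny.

£2.99

refrigerator: 84.56 W × 10.4 h × 7 d = 6,156 Wh = 6.156 kWh
Wi-Fi router: 16.7 W × 13 h × 7 d = 1,520 Wh = 1.52 kWh
LED light strip: 24.14 W × 14 h × 7 d = 2,366 Wh = 2.366 kWh
Total energy = 6.156 + 1.52 + 2.366 = 10.04 kWh
Cost = 10.04 kWh × £0.298 = £2.99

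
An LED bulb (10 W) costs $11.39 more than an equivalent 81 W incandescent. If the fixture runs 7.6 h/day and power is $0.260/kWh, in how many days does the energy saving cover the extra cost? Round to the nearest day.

Power saved = 81 − 10 = 71 W
Daily energy saved = 71 W × 7.6 h = 539.6 Wh = 0.5396 kWh
Daily savings = 0.5396 × $0.260 = $0.1403
Payback = $11.39 / $0.1403 per day = 81.19 days

81 days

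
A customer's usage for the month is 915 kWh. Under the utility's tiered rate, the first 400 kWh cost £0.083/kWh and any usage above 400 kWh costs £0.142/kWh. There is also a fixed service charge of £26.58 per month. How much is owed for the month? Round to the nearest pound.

First 400 kWh × £0.083 = £33.20
Remaining 515 kWh × £0.142 = £73.13
Energy charge = £106.33; + service £26.58 = £132.91 ≈ £133

£133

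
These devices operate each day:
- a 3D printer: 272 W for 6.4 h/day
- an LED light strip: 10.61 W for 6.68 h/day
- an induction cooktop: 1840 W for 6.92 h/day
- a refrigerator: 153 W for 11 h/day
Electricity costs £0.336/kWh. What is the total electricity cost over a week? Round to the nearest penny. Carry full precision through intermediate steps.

3D printer: 272 W × 6.4 h × 7 d = 12,186 Wh = 12.19 kWh
LED light strip: 10.61 W × 6.68 h × 7 d = 496 Wh = 0.4961 kWh
induction cooktop: 1840 W × 6.92 h × 7 d = 89,130 Wh = 89.13 kWh
refrigerator: 153 W × 11 h × 7 d = 11,781 Wh = 11.78 kWh
Total energy = 12.19 + 0.4961 + 89.13 + 11.78 = 113.6 kWh
Cost = 113.6 kWh × £0.336 = £38.17

£38.17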